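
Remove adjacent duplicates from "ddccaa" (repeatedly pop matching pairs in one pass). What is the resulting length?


Input: ddccaa
Stack-based adjacent duplicate removal:
  Read 'd': push. Stack: d
  Read 'd': matches stack top 'd' => pop. Stack: (empty)
  Read 'c': push. Stack: c
  Read 'c': matches stack top 'c' => pop. Stack: (empty)
  Read 'a': push. Stack: a
  Read 'a': matches stack top 'a' => pop. Stack: (empty)
Final stack: "" (length 0)

0


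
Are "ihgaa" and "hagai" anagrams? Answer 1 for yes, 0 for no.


Strings: "ihgaa", "hagai"
Sorted first:  aaghi
Sorted second: aaghi
Sorted forms match => anagrams

1


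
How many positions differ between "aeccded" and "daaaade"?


Comparing "aeccded" and "daaaade" position by position:
  Position 0: 'a' vs 'd' => DIFFER
  Position 1: 'e' vs 'a' => DIFFER
  Position 2: 'c' vs 'a' => DIFFER
  Position 3: 'c' vs 'a' => DIFFER
  Position 4: 'd' vs 'a' => DIFFER
  Position 5: 'e' vs 'd' => DIFFER
  Position 6: 'd' vs 'e' => DIFFER
Positions that differ: 7

7


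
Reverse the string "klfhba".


Input: klfhba
Reading characters right to left:
  Position 5: 'a'
  Position 4: 'b'
  Position 3: 'h'
  Position 2: 'f'
  Position 1: 'l'
  Position 0: 'k'
Reversed: abhflk

abhflk


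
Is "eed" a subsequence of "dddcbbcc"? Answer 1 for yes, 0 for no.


Check if "eed" is a subsequence of "dddcbbcc"
Greedy scan:
  Position 0 ('d'): no match needed
  Position 1 ('d'): no match needed
  Position 2 ('d'): no match needed
  Position 3 ('c'): no match needed
  Position 4 ('b'): no match needed
  Position 5 ('b'): no match needed
  Position 6 ('c'): no match needed
  Position 7 ('c'): no match needed
Only matched 0/3 characters => not a subsequence

0


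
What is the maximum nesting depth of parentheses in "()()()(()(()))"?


Input: "()()()(()(()))"
Tracking depth:
  Position 0 '(': depth becomes 1
  Position 1 ')': depth becomes 0
  Position 2 '(': depth becomes 1
  Position 3 ')': depth becomes 0
  Position 4 '(': depth becomes 1
  Position 5 ')': depth becomes 0
  Position 6 '(': depth becomes 1
  Position 7 '(': depth becomes 2
  Position 8 ')': depth becomes 1
  Position 9 '(': depth becomes 2
  Position 10 '(': depth becomes 3
  Position 11 ')': depth becomes 2
  Position 12 ')': depth becomes 1
  Position 13 ')': depth becomes 0
Maximum depth reached: 3

3


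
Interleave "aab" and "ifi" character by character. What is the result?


Interleaving "aab" and "ifi":
  Position 0: 'a' from first, 'i' from second => "ai"
  Position 1: 'a' from first, 'f' from second => "af"
  Position 2: 'b' from first, 'i' from second => "bi"
Result: aiafbi

aiafbi


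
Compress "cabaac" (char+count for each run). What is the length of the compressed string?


Input: cabaac
Runs:
  'c' x 1 => "c1"
  'a' x 1 => "a1"
  'b' x 1 => "b1"
  'a' x 2 => "a2"
  'c' x 1 => "c1"
Compressed: "c1a1b1a2c1"
Compressed length: 10

10


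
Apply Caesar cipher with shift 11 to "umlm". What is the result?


Caesar cipher: shift "umlm" by 11
  'u' (pos 20) + 11 = pos 5 = 'f'
  'm' (pos 12) + 11 = pos 23 = 'x'
  'l' (pos 11) + 11 = pos 22 = 'w'
  'm' (pos 12) + 11 = pos 23 = 'x'
Result: fxwx

fxwx


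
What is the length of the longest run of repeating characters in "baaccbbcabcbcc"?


Input: "baaccbbcabcbcc"
Scanning for longest run:
  Position 1 ('a'): new char, reset run to 1
  Position 2 ('a'): continues run of 'a', length=2
  Position 3 ('c'): new char, reset run to 1
  Position 4 ('c'): continues run of 'c', length=2
  Position 5 ('b'): new char, reset run to 1
  Position 6 ('b'): continues run of 'b', length=2
  Position 7 ('c'): new char, reset run to 1
  Position 8 ('a'): new char, reset run to 1
  Position 9 ('b'): new char, reset run to 1
  Position 10 ('c'): new char, reset run to 1
  Position 11 ('b'): new char, reset run to 1
  Position 12 ('c'): new char, reset run to 1
  Position 13 ('c'): continues run of 'c', length=2
Longest run: 'a' with length 2

2


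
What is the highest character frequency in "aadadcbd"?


Input: aadadcbd
Character counts:
  'a': 3
  'b': 1
  'c': 1
  'd': 3
Maximum frequency: 3

3


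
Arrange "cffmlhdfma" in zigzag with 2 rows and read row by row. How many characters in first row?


Zigzag "cffmlhdfma" into 2 rows:
Placing characters:
  'c' => row 0
  'f' => row 1
  'f' => row 0
  'm' => row 1
  'l' => row 0
  'h' => row 1
  'd' => row 0
  'f' => row 1
  'm' => row 0
  'a' => row 1
Rows:
  Row 0: "cfldm"
  Row 1: "fmhfa"
First row length: 5

5


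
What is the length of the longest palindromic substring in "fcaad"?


Input: "fcaad"
Checking substrings for palindromes:
  [2:4] "aa" (len 2) => palindrome
Longest palindromic substring: "aa" with length 2

2


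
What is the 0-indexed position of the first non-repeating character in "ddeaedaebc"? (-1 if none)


Input: ddeaedaebc
Character frequencies:
  'a': 2
  'b': 1
  'c': 1
  'd': 3
  'e': 3
Scanning left to right for freq == 1:
  Position 0 ('d'): freq=3, skip
  Position 1 ('d'): freq=3, skip
  Position 2 ('e'): freq=3, skip
  Position 3 ('a'): freq=2, skip
  Position 4 ('e'): freq=3, skip
  Position 5 ('d'): freq=3, skip
  Position 6 ('a'): freq=2, skip
  Position 7 ('e'): freq=3, skip
  Position 8 ('b'): unique! => answer = 8

8


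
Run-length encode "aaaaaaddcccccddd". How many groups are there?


Input: aaaaaaddcccccddd
Scanning for consecutive runs:
  Group 1: 'a' x 6 (positions 0-5)
  Group 2: 'd' x 2 (positions 6-7)
  Group 3: 'c' x 5 (positions 8-12)
  Group 4: 'd' x 3 (positions 13-15)
Total groups: 4

4


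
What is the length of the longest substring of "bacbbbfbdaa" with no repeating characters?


Input: "bacbbbfbdaa"
Sliding window (track last position of each char):
  Position 0 ('b'): window [0,0] length 1 -- new best
  Position 1 ('a'): window [0,1] length 2 -- new best
  Position 2 ('c'): window [0,2] length 3 -- new best
  Position 3 ('b'): repeat (last at 0), move window start to 1
  Position 3 ('b'): window [1,3] length 3
  Position 4 ('b'): repeat (last at 3), move window start to 4
  Position 4 ('b'): window [4,4] length 1
  Position 5 ('b'): repeat (last at 4), move window start to 5
  Position 5 ('b'): window [5,5] length 1
  Position 6 ('f'): window [5,6] length 2
  Position 7 ('b'): repeat (last at 5), move window start to 6
  Position 7 ('b'): window [6,7] length 2
  Position 8 ('d'): window [6,8] length 3
  Position 9 ('a'): window [6,9] length 4 -- new best
  Position 10 ('a'): repeat (last at 9), move window start to 10
  Position 10 ('a'): window [10,10] length 1
Longest substring with no repeats: "fbda" with length 4

4


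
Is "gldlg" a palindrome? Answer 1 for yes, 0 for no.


Input: gldlg
Reversed: gldlg
  Compare pos 0 ('g') with pos 4 ('g'): match
  Compare pos 1 ('l') with pos 3 ('l'): match
Result: palindrome

1


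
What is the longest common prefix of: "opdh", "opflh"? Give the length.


Words: opdh, opflh
  Position 0: all 'o' => match
  Position 1: all 'p' => match
  Position 2: ('d', 'f') => mismatch, stop
LCP = "op" (length 2)

2


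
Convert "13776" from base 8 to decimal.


Input: "13776" in base 8
Positional expansion:
  Digit '1' (value 1) x 8^4 = 4096
  Digit '3' (value 3) x 8^3 = 1536
  Digit '7' (value 7) x 8^2 = 448
  Digit '7' (value 7) x 8^1 = 56
  Digit '6' (value 6) x 8^0 = 6
Sum = 6142

6142


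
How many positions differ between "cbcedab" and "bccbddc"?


Comparing "cbcedab" and "bccbddc" position by position:
  Position 0: 'c' vs 'b' => DIFFER
  Position 1: 'b' vs 'c' => DIFFER
  Position 2: 'c' vs 'c' => same
  Position 3: 'e' vs 'b' => DIFFER
  Position 4: 'd' vs 'd' => same
  Position 5: 'a' vs 'd' => DIFFER
  Position 6: 'b' vs 'c' => DIFFER
Positions that differ: 5

5


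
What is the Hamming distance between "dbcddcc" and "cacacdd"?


Comparing "dbcddcc" and "cacacdd" position by position:
  Position 0: 'd' vs 'c' => differ
  Position 1: 'b' vs 'a' => differ
  Position 2: 'c' vs 'c' => same
  Position 3: 'd' vs 'a' => differ
  Position 4: 'd' vs 'c' => differ
  Position 5: 'c' vs 'd' => differ
  Position 6: 'c' vs 'd' => differ
Total differences (Hamming distance): 6

6


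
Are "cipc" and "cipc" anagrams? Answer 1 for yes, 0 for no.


Strings: "cipc", "cipc"
Sorted first:  ccip
Sorted second: ccip
Sorted forms match => anagrams

1


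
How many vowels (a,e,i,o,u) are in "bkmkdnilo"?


Input: bkmkdnilo
Checking each character:
  'b' at position 0: consonant
  'k' at position 1: consonant
  'm' at position 2: consonant
  'k' at position 3: consonant
  'd' at position 4: consonant
  'n' at position 5: consonant
  'i' at position 6: vowel (running total: 1)
  'l' at position 7: consonant
  'o' at position 8: vowel (running total: 2)
Total vowels: 2

2


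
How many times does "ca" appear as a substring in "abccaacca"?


Searching for "ca" in "abccaacca"
Scanning each position:
  Position 0: "ab" => no
  Position 1: "bc" => no
  Position 2: "cc" => no
  Position 3: "ca" => MATCH
  Position 4: "aa" => no
  Position 5: "ac" => no
  Position 6: "cc" => no
  Position 7: "ca" => MATCH
Total occurrences: 2

2


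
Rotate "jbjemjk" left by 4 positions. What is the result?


Input: "jbjemjk", rotate left by 4
First 4 characters: "jbje"
Remaining characters: "mjk"
Concatenate remaining + first: "mjk" + "jbje" = "mjkjbje"

mjkjbje


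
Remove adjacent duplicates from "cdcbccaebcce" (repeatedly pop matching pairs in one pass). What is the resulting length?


Input: cdcbccaebcce
Stack-based adjacent duplicate removal:
  Read 'c': push. Stack: c
  Read 'd': push. Stack: cd
  Read 'c': push. Stack: cdc
  Read 'b': push. Stack: cdcb
  Read 'c': push. Stack: cdcbc
  Read 'c': matches stack top 'c' => pop. Stack: cdcb
  Read 'a': push. Stack: cdcba
  Read 'e': push. Stack: cdcbae
  Read 'b': push. Stack: cdcbaeb
  Read 'c': push. Stack: cdcbaebc
  Read 'c': matches stack top 'c' => pop. Stack: cdcbaeb
  Read 'e': push. Stack: cdcbaebe
Final stack: "cdcbaebe" (length 8)

8


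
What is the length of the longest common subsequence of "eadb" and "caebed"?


LCS of "eadb" and "caebed"
DP table:
           c    a    e    b    e    d
      0    0    0    0    0    0    0
  e   0    0    0    1    1    1    1
  a   0    0    1    1    1    1    1
  d   0    0    1    1    1    1    2
  b   0    0    1    1    2    2    2
LCS length = dp[4][6] = 2

2


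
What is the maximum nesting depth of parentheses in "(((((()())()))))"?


Input: "(((((()())()))))"
Tracking depth:
  Position 0 '(': depth becomes 1
  Position 1 '(': depth becomes 2
  Position 2 '(': depth becomes 3
  Position 3 '(': depth becomes 4
  Position 4 '(': depth becomes 5
  Position 5 '(': depth becomes 6
  Position 6 ')': depth becomes 5
  Position 7 '(': depth becomes 6
  Position 8 ')': depth becomes 5
  Position 9 ')': depth becomes 4
  Position 10 '(': depth becomes 5
  Position 11 ')': depth becomes 4
  Position 12 ')': depth becomes 3
  Position 13 ')': depth becomes 2
  Position 14 ')': depth becomes 1
  Position 15 ')': depth becomes 0
Maximum depth reached: 6

6


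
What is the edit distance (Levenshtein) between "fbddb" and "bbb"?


Computing edit distance: "fbddb" -> "bbb"
DP table:
           b    b    b
      0    1    2    3
  f   1    1    2    3
  b   2    1    1    2
  d   3    2    2    2
  d   4    3    3    3
  b   5    4    3    3
Edit distance = dp[5][3] = 3

3


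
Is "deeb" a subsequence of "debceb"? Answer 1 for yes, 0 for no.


Check if "deeb" is a subsequence of "debceb"
Greedy scan:
  Position 0 ('d'): matches sub[0] = 'd'
  Position 1 ('e'): matches sub[1] = 'e'
  Position 2 ('b'): no match needed
  Position 3 ('c'): no match needed
  Position 4 ('e'): matches sub[2] = 'e'
  Position 5 ('b'): matches sub[3] = 'b'
All 4 characters matched => is a subsequence

1


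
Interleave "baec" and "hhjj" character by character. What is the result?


Interleaving "baec" and "hhjj":
  Position 0: 'b' from first, 'h' from second => "bh"
  Position 1: 'a' from first, 'h' from second => "ah"
  Position 2: 'e' from first, 'j' from second => "ej"
  Position 3: 'c' from first, 'j' from second => "cj"
Result: bhahejcj

bhahejcj


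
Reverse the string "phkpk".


Input: phkpk
Reading characters right to left:
  Position 4: 'k'
  Position 3: 'p'
  Position 2: 'k'
  Position 1: 'h'
  Position 0: 'p'
Reversed: kpkhp

kpkhp


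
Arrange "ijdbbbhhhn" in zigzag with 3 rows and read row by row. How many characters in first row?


Zigzag "ijdbbbhhhn" into 3 rows:
Placing characters:
  'i' => row 0
  'j' => row 1
  'd' => row 2
  'b' => row 1
  'b' => row 0
  'b' => row 1
  'h' => row 2
  'h' => row 1
  'h' => row 0
  'n' => row 1
Rows:
  Row 0: "ibh"
  Row 1: "jbbhn"
  Row 2: "dh"
First row length: 3

3


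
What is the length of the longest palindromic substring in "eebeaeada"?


Input: "eebeaeada"
Checking substrings for palindromes:
  [1:4] "ebe" (len 3) => palindrome
  [3:6] "eae" (len 3) => palindrome
  [4:7] "aea" (len 3) => palindrome
  [6:9] "ada" (len 3) => palindrome
  [0:2] "ee" (len 2) => palindrome
Longest palindromic substring: "ebe" with length 3

3


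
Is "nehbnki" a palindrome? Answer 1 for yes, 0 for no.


Input: nehbnki
Reversed: iknbhen
  Compare pos 0 ('n') with pos 6 ('i'): MISMATCH
  Compare pos 1 ('e') with pos 5 ('k'): MISMATCH
  Compare pos 2 ('h') with pos 4 ('n'): MISMATCH
Result: not a palindrome

0


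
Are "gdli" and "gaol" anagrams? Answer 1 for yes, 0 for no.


Strings: "gdli", "gaol"
Sorted first:  dgil
Sorted second: aglo
Differ at position 0: 'd' vs 'a' => not anagrams

0


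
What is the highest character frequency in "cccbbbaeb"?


Input: cccbbbaeb
Character counts:
  'a': 1
  'b': 4
  'c': 3
  'e': 1
Maximum frequency: 4

4


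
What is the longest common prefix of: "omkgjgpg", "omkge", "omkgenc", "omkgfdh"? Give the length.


Words: omkgjgpg, omkge, omkgenc, omkgfdh
  Position 0: all 'o' => match
  Position 1: all 'm' => match
  Position 2: all 'k' => match
  Position 3: all 'g' => match
  Position 4: ('j', 'e', 'e', 'f') => mismatch, stop
LCP = "omkg" (length 4)

4


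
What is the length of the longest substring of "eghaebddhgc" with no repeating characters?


Input: "eghaebddhgc"
Sliding window (track last position of each char):
  Position 0 ('e'): window [0,0] length 1 -- new best
  Position 1 ('g'): window [0,1] length 2 -- new best
  Position 2 ('h'): window [0,2] length 3 -- new best
  Position 3 ('a'): window [0,3] length 4 -- new best
  Position 4 ('e'): repeat (last at 0), move window start to 1
  Position 4 ('e'): window [1,4] length 4
  Position 5 ('b'): window [1,5] length 5 -- new best
  Position 6 ('d'): window [1,6] length 6 -- new best
  Position 7 ('d'): repeat (last at 6), move window start to 7
  Position 7 ('d'): window [7,7] length 1
  Position 8 ('h'): window [7,8] length 2
  Position 9 ('g'): window [7,9] length 3
  Position 10 ('c'): window [7,10] length 4
Longest substring with no repeats: "ghaebd" with length 6

6


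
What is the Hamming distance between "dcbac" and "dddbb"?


Comparing "dcbac" and "dddbb" position by position:
  Position 0: 'd' vs 'd' => same
  Position 1: 'c' vs 'd' => differ
  Position 2: 'b' vs 'd' => differ
  Position 3: 'a' vs 'b' => differ
  Position 4: 'c' vs 'b' => differ
Total differences (Hamming distance): 4

4


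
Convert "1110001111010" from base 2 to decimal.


Input: "1110001111010" in base 2
Positional expansion:
  Digit '1' (value 1) x 2^12 = 4096
  Digit '1' (value 1) x 2^11 = 2048
  Digit '1' (value 1) x 2^10 = 1024
  Digit '0' (value 0) x 2^9 = 0
  Digit '0' (value 0) x 2^8 = 0
  Digit '0' (value 0) x 2^7 = 0
  Digit '1' (value 1) x 2^6 = 64
  Digit '1' (value 1) x 2^5 = 32
  Digit '1' (value 1) x 2^4 = 16
  Digit '1' (value 1) x 2^3 = 8
  Digit '0' (value 0) x 2^2 = 0
  Digit '1' (value 1) x 2^1 = 2
  Digit '0' (value 0) x 2^0 = 0
Sum = 7290

7290


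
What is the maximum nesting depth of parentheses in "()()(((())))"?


Input: "()()(((())))"
Tracking depth:
  Position 0 '(': depth becomes 1
  Position 1 ')': depth becomes 0
  Position 2 '(': depth becomes 1
  Position 3 ')': depth becomes 0
  Position 4 '(': depth becomes 1
  Position 5 '(': depth becomes 2
  Position 6 '(': depth becomes 3
  Position 7 '(': depth becomes 4
  Position 8 ')': depth becomes 3
  Position 9 ')': depth becomes 2
  Position 10 ')': depth becomes 1
  Position 11 ')': depth becomes 0
Maximum depth reached: 4

4


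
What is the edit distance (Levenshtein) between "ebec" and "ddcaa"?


Computing edit distance: "ebec" -> "ddcaa"
DP table:
           d    d    c    a    a
      0    1    2    3    4    5
  e   1    1    2    3    4    5
  b   2    2    2    3    4    5
  e   3    3    3    3    4    5
  c   4    4    4    3    4    5
Edit distance = dp[4][5] = 5

5


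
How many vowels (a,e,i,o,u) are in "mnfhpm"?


Input: mnfhpm
Checking each character:
  'm' at position 0: consonant
  'n' at position 1: consonant
  'f' at position 2: consonant
  'h' at position 3: consonant
  'p' at position 4: consonant
  'm' at position 5: consonant
Total vowels: 0

0


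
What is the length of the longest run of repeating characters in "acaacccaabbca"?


Input: "acaacccaabbca"
Scanning for longest run:
  Position 1 ('c'): new char, reset run to 1
  Position 2 ('a'): new char, reset run to 1
  Position 3 ('a'): continues run of 'a', length=2
  Position 4 ('c'): new char, reset run to 1
  Position 5 ('c'): continues run of 'c', length=2
  Position 6 ('c'): continues run of 'c', length=3
  Position 7 ('a'): new char, reset run to 1
  Position 8 ('a'): continues run of 'a', length=2
  Position 9 ('b'): new char, reset run to 1
  Position 10 ('b'): continues run of 'b', length=2
  Position 11 ('c'): new char, reset run to 1
  Position 12 ('a'): new char, reset run to 1
Longest run: 'c' with length 3

3


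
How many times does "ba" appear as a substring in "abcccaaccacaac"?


Searching for "ba" in "abcccaaccacaac"
Scanning each position:
  Position 0: "ab" => no
  Position 1: "bc" => no
  Position 2: "cc" => no
  Position 3: "cc" => no
  Position 4: "ca" => no
  Position 5: "aa" => no
  Position 6: "ac" => no
  Position 7: "cc" => no
  Position 8: "ca" => no
  Position 9: "ac" => no
  Position 10: "ca" => no
  Position 11: "aa" => no
  Position 12: "ac" => no
Total occurrences: 0

0


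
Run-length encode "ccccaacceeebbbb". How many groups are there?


Input: ccccaacceeebbbb
Scanning for consecutive runs:
  Group 1: 'c' x 4 (positions 0-3)
  Group 2: 'a' x 2 (positions 4-5)
  Group 3: 'c' x 2 (positions 6-7)
  Group 4: 'e' x 3 (positions 8-10)
  Group 5: 'b' x 4 (positions 11-14)
Total groups: 5

5


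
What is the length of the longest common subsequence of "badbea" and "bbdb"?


LCS of "badbea" and "bbdb"
DP table:
           b    b    d    b
      0    0    0    0    0
  b   0    1    1    1    1
  a   0    1    1    1    1
  d   0    1    1    2    2
  b   0    1    2    2    3
  e   0    1    2    2    3
  a   0    1    2    2    3
LCS length = dp[6][4] = 3

3


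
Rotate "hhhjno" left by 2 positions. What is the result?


Input: "hhhjno", rotate left by 2
First 2 characters: "hh"
Remaining characters: "hjno"
Concatenate remaining + first: "hjno" + "hh" = "hjnohh"

hjnohh


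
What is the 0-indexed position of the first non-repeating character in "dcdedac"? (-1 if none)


Input: dcdedac
Character frequencies:
  'a': 1
  'c': 2
  'd': 3
  'e': 1
Scanning left to right for freq == 1:
  Position 0 ('d'): freq=3, skip
  Position 1 ('c'): freq=2, skip
  Position 2 ('d'): freq=3, skip
  Position 3 ('e'): unique! => answer = 3

3


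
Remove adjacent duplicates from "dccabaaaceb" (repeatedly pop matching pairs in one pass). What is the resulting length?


Input: dccabaaaceb
Stack-based adjacent duplicate removal:
  Read 'd': push. Stack: d
  Read 'c': push. Stack: dc
  Read 'c': matches stack top 'c' => pop. Stack: d
  Read 'a': push. Stack: da
  Read 'b': push. Stack: dab
  Read 'a': push. Stack: daba
  Read 'a': matches stack top 'a' => pop. Stack: dab
  Read 'a': push. Stack: daba
  Read 'c': push. Stack: dabac
  Read 'e': push. Stack: dabace
  Read 'b': push. Stack: dabaceb
Final stack: "dabaceb" (length 7)

7


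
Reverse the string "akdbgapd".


Input: akdbgapd
Reading characters right to left:
  Position 7: 'd'
  Position 6: 'p'
  Position 5: 'a'
  Position 4: 'g'
  Position 3: 'b'
  Position 2: 'd'
  Position 1: 'k'
  Position 0: 'a'
Reversed: dpagbdka

dpagbdka


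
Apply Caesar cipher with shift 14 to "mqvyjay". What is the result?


Caesar cipher: shift "mqvyjay" by 14
  'm' (pos 12) + 14 = pos 0 = 'a'
  'q' (pos 16) + 14 = pos 4 = 'e'
  'v' (pos 21) + 14 = pos 9 = 'j'
  'y' (pos 24) + 14 = pos 12 = 'm'
  'j' (pos 9) + 14 = pos 23 = 'x'
  'a' (pos 0) + 14 = pos 14 = 'o'
  'y' (pos 24) + 14 = pos 12 = 'm'
Result: aejmxom

aejmxom


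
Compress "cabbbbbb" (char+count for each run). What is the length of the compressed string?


Input: cabbbbbb
Runs:
  'c' x 1 => "c1"
  'a' x 1 => "a1"
  'b' x 6 => "b6"
Compressed: "c1a1b6"
Compressed length: 6

6


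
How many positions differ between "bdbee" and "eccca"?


Comparing "bdbee" and "eccca" position by position:
  Position 0: 'b' vs 'e' => DIFFER
  Position 1: 'd' vs 'c' => DIFFER
  Position 2: 'b' vs 'c' => DIFFER
  Position 3: 'e' vs 'c' => DIFFER
  Position 4: 'e' vs 'a' => DIFFER
Positions that differ: 5

5


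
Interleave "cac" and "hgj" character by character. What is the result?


Interleaving "cac" and "hgj":
  Position 0: 'c' from first, 'h' from second => "ch"
  Position 1: 'a' from first, 'g' from second => "ag"
  Position 2: 'c' from first, 'j' from second => "cj"
Result: chagcj

chagcj


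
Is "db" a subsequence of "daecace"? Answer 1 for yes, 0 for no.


Check if "db" is a subsequence of "daecace"
Greedy scan:
  Position 0 ('d'): matches sub[0] = 'd'
  Position 1 ('a'): no match needed
  Position 2 ('e'): no match needed
  Position 3 ('c'): no match needed
  Position 4 ('a'): no match needed
  Position 5 ('c'): no match needed
  Position 6 ('e'): no match needed
Only matched 1/2 characters => not a subsequence

0


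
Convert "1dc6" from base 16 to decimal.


Input: "1dc6" in base 16
Positional expansion:
  Digit '1' (value 1) x 16^3 = 4096
  Digit 'd' (value 13) x 16^2 = 3328
  Digit 'c' (value 12) x 16^1 = 192
  Digit '6' (value 6) x 16^0 = 6
Sum = 7622

7622


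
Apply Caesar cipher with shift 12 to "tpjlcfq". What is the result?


Caesar cipher: shift "tpjlcfq" by 12
  't' (pos 19) + 12 = pos 5 = 'f'
  'p' (pos 15) + 12 = pos 1 = 'b'
  'j' (pos 9) + 12 = pos 21 = 'v'
  'l' (pos 11) + 12 = pos 23 = 'x'
  'c' (pos 2) + 12 = pos 14 = 'o'
  'f' (pos 5) + 12 = pos 17 = 'r'
  'q' (pos 16) + 12 = pos 2 = 'c'
Result: fbvxorc

fbvxorc


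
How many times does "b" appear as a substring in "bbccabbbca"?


Searching for "b" in "bbccabbbca"
Scanning each position:
  Position 0: "b" => MATCH
  Position 1: "b" => MATCH
  Position 2: "c" => no
  Position 3: "c" => no
  Position 4: "a" => no
  Position 5: "b" => MATCH
  Position 6: "b" => MATCH
  Position 7: "b" => MATCH
  Position 8: "c" => no
  Position 9: "a" => no
Total occurrences: 5

5


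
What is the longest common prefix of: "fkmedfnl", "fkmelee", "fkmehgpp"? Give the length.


Words: fkmedfnl, fkmelee, fkmehgpp
  Position 0: all 'f' => match
  Position 1: all 'k' => match
  Position 2: all 'm' => match
  Position 3: all 'e' => match
  Position 4: ('d', 'l', 'h') => mismatch, stop
LCP = "fkme" (length 4)

4


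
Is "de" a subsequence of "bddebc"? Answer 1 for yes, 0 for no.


Check if "de" is a subsequence of "bddebc"
Greedy scan:
  Position 0 ('b'): no match needed
  Position 1 ('d'): matches sub[0] = 'd'
  Position 2 ('d'): no match needed
  Position 3 ('e'): matches sub[1] = 'e'
  Position 4 ('b'): no match needed
  Position 5 ('c'): no match needed
All 2 characters matched => is a subsequence

1


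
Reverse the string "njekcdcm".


Input: njekcdcm
Reading characters right to left:
  Position 7: 'm'
  Position 6: 'c'
  Position 5: 'd'
  Position 4: 'c'
  Position 3: 'k'
  Position 2: 'e'
  Position 1: 'j'
  Position 0: 'n'
Reversed: mcdckejn

mcdckejn


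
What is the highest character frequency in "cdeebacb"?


Input: cdeebacb
Character counts:
  'a': 1
  'b': 2
  'c': 2
  'd': 1
  'e': 2
Maximum frequency: 2

2


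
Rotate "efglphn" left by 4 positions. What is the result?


Input: "efglphn", rotate left by 4
First 4 characters: "efgl"
Remaining characters: "phn"
Concatenate remaining + first: "phn" + "efgl" = "phnefgl"

phnefgl


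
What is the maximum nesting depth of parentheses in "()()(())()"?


Input: "()()(())()"
Tracking depth:
  Position 0 '(': depth becomes 1
  Position 1 ')': depth becomes 0
  Position 2 '(': depth becomes 1
  Position 3 ')': depth becomes 0
  Position 4 '(': depth becomes 1
  Position 5 '(': depth becomes 2
  Position 6 ')': depth becomes 1
  Position 7 ')': depth becomes 0
  Position 8 '(': depth becomes 1
  Position 9 ')': depth becomes 0
Maximum depth reached: 2

2


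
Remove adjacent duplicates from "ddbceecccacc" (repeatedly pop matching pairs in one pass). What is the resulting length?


Input: ddbceecccacc
Stack-based adjacent duplicate removal:
  Read 'd': push. Stack: d
  Read 'd': matches stack top 'd' => pop. Stack: (empty)
  Read 'b': push. Stack: b
  Read 'c': push. Stack: bc
  Read 'e': push. Stack: bce
  Read 'e': matches stack top 'e' => pop. Stack: bc
  Read 'c': matches stack top 'c' => pop. Stack: b
  Read 'c': push. Stack: bc
  Read 'c': matches stack top 'c' => pop. Stack: b
  Read 'a': push. Stack: ba
  Read 'c': push. Stack: bac
  Read 'c': matches stack top 'c' => pop. Stack: ba
Final stack: "ba" (length 2)

2


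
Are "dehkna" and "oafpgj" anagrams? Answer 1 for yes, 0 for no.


Strings: "dehkna", "oafpgj"
Sorted first:  adehkn
Sorted second: afgjop
Differ at position 1: 'd' vs 'f' => not anagrams

0


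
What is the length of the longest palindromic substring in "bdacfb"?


Input: "bdacfb"
Checking substrings for palindromes:
  No multi-char palindromic substrings found
Longest palindromic substring: "b" with length 1

1


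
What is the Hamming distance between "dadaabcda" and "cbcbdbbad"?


Comparing "dadaabcda" and "cbcbdbbad" position by position:
  Position 0: 'd' vs 'c' => differ
  Position 1: 'a' vs 'b' => differ
  Position 2: 'd' vs 'c' => differ
  Position 3: 'a' vs 'b' => differ
  Position 4: 'a' vs 'd' => differ
  Position 5: 'b' vs 'b' => same
  Position 6: 'c' vs 'b' => differ
  Position 7: 'd' vs 'a' => differ
  Position 8: 'a' vs 'd' => differ
Total differences (Hamming distance): 8

8


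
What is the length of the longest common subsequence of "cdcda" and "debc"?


LCS of "cdcda" and "debc"
DP table:
           d    e    b    c
      0    0    0    0    0
  c   0    0    0    0    1
  d   0    1    1    1    1
  c   0    1    1    1    2
  d   0    1    1    1    2
  a   0    1    1    1    2
LCS length = dp[5][4] = 2

2


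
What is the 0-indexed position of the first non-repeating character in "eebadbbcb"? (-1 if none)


Input: eebadbbcb
Character frequencies:
  'a': 1
  'b': 4
  'c': 1
  'd': 1
  'e': 2
Scanning left to right for freq == 1:
  Position 0 ('e'): freq=2, skip
  Position 1 ('e'): freq=2, skip
  Position 2 ('b'): freq=4, skip
  Position 3 ('a'): unique! => answer = 3

3


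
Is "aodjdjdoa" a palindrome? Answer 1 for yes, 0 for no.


Input: aodjdjdoa
Reversed: aodjdjdoa
  Compare pos 0 ('a') with pos 8 ('a'): match
  Compare pos 1 ('o') with pos 7 ('o'): match
  Compare pos 2 ('d') with pos 6 ('d'): match
  Compare pos 3 ('j') with pos 5 ('j'): match
Result: palindrome

1


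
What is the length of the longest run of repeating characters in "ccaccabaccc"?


Input: "ccaccabaccc"
Scanning for longest run:
  Position 1 ('c'): continues run of 'c', length=2
  Position 2 ('a'): new char, reset run to 1
  Position 3 ('c'): new char, reset run to 1
  Position 4 ('c'): continues run of 'c', length=2
  Position 5 ('a'): new char, reset run to 1
  Position 6 ('b'): new char, reset run to 1
  Position 7 ('a'): new char, reset run to 1
  Position 8 ('c'): new char, reset run to 1
  Position 9 ('c'): continues run of 'c', length=2
  Position 10 ('c'): continues run of 'c', length=3
Longest run: 'c' with length 3

3


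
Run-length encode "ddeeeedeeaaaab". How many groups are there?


Input: ddeeeedeeaaaab
Scanning for consecutive runs:
  Group 1: 'd' x 2 (positions 0-1)
  Group 2: 'e' x 4 (positions 2-5)
  Group 3: 'd' x 1 (positions 6-6)
  Group 4: 'e' x 2 (positions 7-8)
  Group 5: 'a' x 4 (positions 9-12)
  Group 6: 'b' x 1 (positions 13-13)
Total groups: 6

6


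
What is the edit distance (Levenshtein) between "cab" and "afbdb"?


Computing edit distance: "cab" -> "afbdb"
DP table:
           a    f    b    d    b
      0    1    2    3    4    5
  c   1    1    2    3    4    5
  a   2    1    2    3    4    5
  b   3    2    2    2    3    4
Edit distance = dp[3][5] = 4

4


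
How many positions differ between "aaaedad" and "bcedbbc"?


Comparing "aaaedad" and "bcedbbc" position by position:
  Position 0: 'a' vs 'b' => DIFFER
  Position 1: 'a' vs 'c' => DIFFER
  Position 2: 'a' vs 'e' => DIFFER
  Position 3: 'e' vs 'd' => DIFFER
  Position 4: 'd' vs 'b' => DIFFER
  Position 5: 'a' vs 'b' => DIFFER
  Position 6: 'd' vs 'c' => DIFFER
Positions that differ: 7

7


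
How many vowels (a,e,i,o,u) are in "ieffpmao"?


Input: ieffpmao
Checking each character:
  'i' at position 0: vowel (running total: 1)
  'e' at position 1: vowel (running total: 2)
  'f' at position 2: consonant
  'f' at position 3: consonant
  'p' at position 4: consonant
  'm' at position 5: consonant
  'a' at position 6: vowel (running total: 3)
  'o' at position 7: vowel (running total: 4)
Total vowels: 4

4


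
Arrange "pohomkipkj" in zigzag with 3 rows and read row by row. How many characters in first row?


Zigzag "pohomkipkj" into 3 rows:
Placing characters:
  'p' => row 0
  'o' => row 1
  'h' => row 2
  'o' => row 1
  'm' => row 0
  'k' => row 1
  'i' => row 2
  'p' => row 1
  'k' => row 0
  'j' => row 1
Rows:
  Row 0: "pmk"
  Row 1: "ookpj"
  Row 2: "hi"
First row length: 3

3


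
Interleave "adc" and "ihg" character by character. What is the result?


Interleaving "adc" and "ihg":
  Position 0: 'a' from first, 'i' from second => "ai"
  Position 1: 'd' from first, 'h' from second => "dh"
  Position 2: 'c' from first, 'g' from second => "cg"
Result: aidhcg

aidhcg


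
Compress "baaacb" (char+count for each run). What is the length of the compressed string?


Input: baaacb
Runs:
  'b' x 1 => "b1"
  'a' x 3 => "a3"
  'c' x 1 => "c1"
  'b' x 1 => "b1"
Compressed: "b1a3c1b1"
Compressed length: 8

8


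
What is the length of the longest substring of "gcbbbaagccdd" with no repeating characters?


Input: "gcbbbaagccdd"
Sliding window (track last position of each char):
  Position 0 ('g'): window [0,0] length 1 -- new best
  Position 1 ('c'): window [0,1] length 2 -- new best
  Position 2 ('b'): window [0,2] length 3 -- new best
  Position 3 ('b'): repeat (last at 2), move window start to 3
  Position 3 ('b'): window [3,3] length 1
  Position 4 ('b'): repeat (last at 3), move window start to 4
  Position 4 ('b'): window [4,4] length 1
  Position 5 ('a'): window [4,5] length 2
  Position 6 ('a'): repeat (last at 5), move window start to 6
  Position 6 ('a'): window [6,6] length 1
  Position 7 ('g'): window [6,7] length 2
  Position 8 ('c'): window [6,8] length 3
  Position 9 ('c'): repeat (last at 8), move window start to 9
  Position 9 ('c'): window [9,9] length 1
  Position 10 ('d'): window [9,10] length 2
  Position 11 ('d'): repeat (last at 10), move window start to 11
  Position 11 ('d'): window [11,11] length 1
Longest substring with no repeats: "gcb" with length 3

3


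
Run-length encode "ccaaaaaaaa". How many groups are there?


Input: ccaaaaaaaa
Scanning for consecutive runs:
  Group 1: 'c' x 2 (positions 0-1)
  Group 2: 'a' x 8 (positions 2-9)
Total groups: 2

2


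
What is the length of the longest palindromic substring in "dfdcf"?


Input: "dfdcf"
Checking substrings for palindromes:
  [0:3] "dfd" (len 3) => palindrome
Longest palindromic substring: "dfd" with length 3

3


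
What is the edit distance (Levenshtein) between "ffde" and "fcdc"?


Computing edit distance: "ffde" -> "fcdc"
DP table:
           f    c    d    c
      0    1    2    3    4
  f   1    0    1    2    3
  f   2    1    1    2    3
  d   3    2    2    1    2
  e   4    3    3    2    2
Edit distance = dp[4][4] = 2

2


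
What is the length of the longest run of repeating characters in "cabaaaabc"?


Input: "cabaaaabc"
Scanning for longest run:
  Position 1 ('a'): new char, reset run to 1
  Position 2 ('b'): new char, reset run to 1
  Position 3 ('a'): new char, reset run to 1
  Position 4 ('a'): continues run of 'a', length=2
  Position 5 ('a'): continues run of 'a', length=3
  Position 6 ('a'): continues run of 'a', length=4
  Position 7 ('b'): new char, reset run to 1
  Position 8 ('c'): new char, reset run to 1
Longest run: 'a' with length 4

4


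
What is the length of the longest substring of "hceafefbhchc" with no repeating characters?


Input: "hceafefbhchc"
Sliding window (track last position of each char):
  Position 0 ('h'): window [0,0] length 1 -- new best
  Position 1 ('c'): window [0,1] length 2 -- new best
  Position 2 ('e'): window [0,2] length 3 -- new best
  Position 3 ('a'): window [0,3] length 4 -- new best
  Position 4 ('f'): window [0,4] length 5 -- new best
  Position 5 ('e'): repeat (last at 2), move window start to 3
  Position 5 ('e'): window [3,5] length 3
  Position 6 ('f'): repeat (last at 4), move window start to 5
  Position 6 ('f'): window [5,6] length 2
  Position 7 ('b'): window [5,7] length 3
  Position 8 ('h'): window [5,8] length 4
  Position 9 ('c'): window [5,9] length 5
  Position 10 ('h'): repeat (last at 8), move window start to 9
  Position 10 ('h'): window [9,10] length 2
  Position 11 ('c'): repeat (last at 9), move window start to 10
  Position 11 ('c'): window [10,11] length 2
Longest substring with no repeats: "hceaf" with length 5

5


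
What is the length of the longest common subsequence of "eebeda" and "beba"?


LCS of "eebeda" and "beba"
DP table:
           b    e    b    a
      0    0    0    0    0
  e   0    0    1    1    1
  e   0    0    1    1    1
  b   0    1    1    2    2
  e   0    1    2    2    2
  d   0    1    2    2    2
  a   0    1    2    2    3
LCS length = dp[6][4] = 3

3


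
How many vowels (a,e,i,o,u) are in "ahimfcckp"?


Input: ahimfcckp
Checking each character:
  'a' at position 0: vowel (running total: 1)
  'h' at position 1: consonant
  'i' at position 2: vowel (running total: 2)
  'm' at position 3: consonant
  'f' at position 4: consonant
  'c' at position 5: consonant
  'c' at position 6: consonant
  'k' at position 7: consonant
  'p' at position 8: consonant
Total vowels: 2

2


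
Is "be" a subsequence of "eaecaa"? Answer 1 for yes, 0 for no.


Check if "be" is a subsequence of "eaecaa"
Greedy scan:
  Position 0 ('e'): no match needed
  Position 1 ('a'): no match needed
  Position 2 ('e'): no match needed
  Position 3 ('c'): no match needed
  Position 4 ('a'): no match needed
  Position 5 ('a'): no match needed
Only matched 0/2 characters => not a subsequence

0


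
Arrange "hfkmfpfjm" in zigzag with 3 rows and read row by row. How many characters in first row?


Zigzag "hfkmfpfjm" into 3 rows:
Placing characters:
  'h' => row 0
  'f' => row 1
  'k' => row 2
  'm' => row 1
  'f' => row 0
  'p' => row 1
  'f' => row 2
  'j' => row 1
  'm' => row 0
Rows:
  Row 0: "hfm"
  Row 1: "fmpj"
  Row 2: "kf"
First row length: 3

3


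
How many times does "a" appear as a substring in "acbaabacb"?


Searching for "a" in "acbaabacb"
Scanning each position:
  Position 0: "a" => MATCH
  Position 1: "c" => no
  Position 2: "b" => no
  Position 3: "a" => MATCH
  Position 4: "a" => MATCH
  Position 5: "b" => no
  Position 6: "a" => MATCH
  Position 7: "c" => no
  Position 8: "b" => no
Total occurrences: 4

4


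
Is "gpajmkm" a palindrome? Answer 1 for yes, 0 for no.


Input: gpajmkm
Reversed: mkmjapg
  Compare pos 0 ('g') with pos 6 ('m'): MISMATCH
  Compare pos 1 ('p') with pos 5 ('k'): MISMATCH
  Compare pos 2 ('a') with pos 4 ('m'): MISMATCH
Result: not a palindrome

0


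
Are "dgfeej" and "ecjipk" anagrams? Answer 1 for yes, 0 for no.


Strings: "dgfeej", "ecjipk"
Sorted first:  deefgj
Sorted second: ceijkp
Differ at position 0: 'd' vs 'c' => not anagrams

0


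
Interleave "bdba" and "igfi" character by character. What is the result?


Interleaving "bdba" and "igfi":
  Position 0: 'b' from first, 'i' from second => "bi"
  Position 1: 'd' from first, 'g' from second => "dg"
  Position 2: 'b' from first, 'f' from second => "bf"
  Position 3: 'a' from first, 'i' from second => "ai"
Result: bidgbfai

bidgbfai


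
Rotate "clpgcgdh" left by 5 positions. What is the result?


Input: "clpgcgdh", rotate left by 5
First 5 characters: "clpgc"
Remaining characters: "gdh"
Concatenate remaining + first: "gdh" + "clpgc" = "gdhclpgc"

gdhclpgc


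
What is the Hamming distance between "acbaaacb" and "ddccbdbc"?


Comparing "acbaaacb" and "ddccbdbc" position by position:
  Position 0: 'a' vs 'd' => differ
  Position 1: 'c' vs 'd' => differ
  Position 2: 'b' vs 'c' => differ
  Position 3: 'a' vs 'c' => differ
  Position 4: 'a' vs 'b' => differ
  Position 5: 'a' vs 'd' => differ
  Position 6: 'c' vs 'b' => differ
  Position 7: 'b' vs 'c' => differ
Total differences (Hamming distance): 8

8


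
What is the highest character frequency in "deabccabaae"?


Input: deabccabaae
Character counts:
  'a': 4
  'b': 2
  'c': 2
  'd': 1
  'e': 2
Maximum frequency: 4

4


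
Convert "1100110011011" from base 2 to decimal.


Input: "1100110011011" in base 2
Positional expansion:
  Digit '1' (value 1) x 2^12 = 4096
  Digit '1' (value 1) x 2^11 = 2048
  Digit '0' (value 0) x 2^10 = 0
  Digit '0' (value 0) x 2^9 = 0
  Digit '1' (value 1) x 2^8 = 256
  Digit '1' (value 1) x 2^7 = 128
  Digit '0' (value 0) x 2^6 = 0
  Digit '0' (value 0) x 2^5 = 0
  Digit '1' (value 1) x 2^4 = 16
  Digit '1' (value 1) x 2^3 = 8
  Digit '0' (value 0) x 2^2 = 0
  Digit '1' (value 1) x 2^1 = 2
  Digit '1' (value 1) x 2^0 = 1
Sum = 6555

6555


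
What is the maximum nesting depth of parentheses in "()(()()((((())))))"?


Input: "()(()()((((())))))"
Tracking depth:
  Position 0 '(': depth becomes 1
  Position 1 ')': depth becomes 0
  Position 2 '(': depth becomes 1
  Position 3 '(': depth becomes 2
  Position 4 ')': depth becomes 1
  Position 5 '(': depth becomes 2
  Position 6 ')': depth becomes 1
  Position 7 '(': depth becomes 2
  Position 8 '(': depth becomes 3
  Position 9 '(': depth becomes 4
  Position 10 '(': depth becomes 5
  Position 11 '(': depth becomes 6
  Position 12 ')': depth becomes 5
  Position 13 ')': depth becomes 4
  Position 14 ')': depth becomes 3
  Position 15 ')': depth becomes 2
  Position 16 ')': depth becomes 1
  Position 17 ')': depth becomes 0
Maximum depth reached: 6

6


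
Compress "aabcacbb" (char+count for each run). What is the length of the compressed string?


Input: aabcacbb
Runs:
  'a' x 2 => "a2"
  'b' x 1 => "b1"
  'c' x 1 => "c1"
  'a' x 1 => "a1"
  'c' x 1 => "c1"
  'b' x 2 => "b2"
Compressed: "a2b1c1a1c1b2"
Compressed length: 12

12


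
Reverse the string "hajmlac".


Input: hajmlac
Reading characters right to left:
  Position 6: 'c'
  Position 5: 'a'
  Position 4: 'l'
  Position 3: 'm'
  Position 2: 'j'
  Position 1: 'a'
  Position 0: 'h'
Reversed: calmjah

calmjah


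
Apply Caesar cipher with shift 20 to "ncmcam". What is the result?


Caesar cipher: shift "ncmcam" by 20
  'n' (pos 13) + 20 = pos 7 = 'h'
  'c' (pos 2) + 20 = pos 22 = 'w'
  'm' (pos 12) + 20 = pos 6 = 'g'
  'c' (pos 2) + 20 = pos 22 = 'w'
  'a' (pos 0) + 20 = pos 20 = 'u'
  'm' (pos 12) + 20 = pos 6 = 'g'
Result: hwgwug

hwgwug
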